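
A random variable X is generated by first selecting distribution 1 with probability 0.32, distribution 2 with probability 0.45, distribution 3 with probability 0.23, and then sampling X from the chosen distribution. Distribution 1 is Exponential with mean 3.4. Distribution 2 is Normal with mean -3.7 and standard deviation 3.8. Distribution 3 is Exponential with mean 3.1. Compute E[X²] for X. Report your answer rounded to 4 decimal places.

24.4775

For each component E[X²] = Var + (mean)², giving 1: 23.12; 2: 28.13; 3: 19.22.
Overall E[X²] = 0.32·23.12 + 0.45·28.13 + 0.23·19.22 = 24.4775.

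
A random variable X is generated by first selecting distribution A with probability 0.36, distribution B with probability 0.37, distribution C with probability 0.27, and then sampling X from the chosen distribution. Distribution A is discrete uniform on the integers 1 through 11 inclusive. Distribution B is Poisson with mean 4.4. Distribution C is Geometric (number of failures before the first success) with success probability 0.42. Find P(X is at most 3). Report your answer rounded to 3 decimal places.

Conditional on each component, P(X ≤ 3): A: 0.272727; B: 0.359448; C: 0.886835.
By total probability, P(X ≤ 3) = 0.36·0.272727 + 0.37·0.359448 + 0.27·0.886835 = 0.470623.

0.471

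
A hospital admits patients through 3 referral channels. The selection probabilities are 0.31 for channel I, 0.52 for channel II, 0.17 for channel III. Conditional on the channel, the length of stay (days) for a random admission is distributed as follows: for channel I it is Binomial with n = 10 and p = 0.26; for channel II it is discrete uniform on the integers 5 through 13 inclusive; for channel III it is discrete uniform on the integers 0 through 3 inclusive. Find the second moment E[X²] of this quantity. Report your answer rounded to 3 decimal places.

48.874

For each component E[X²] = Var + (mean)², giving I: 8.684; II: 87.6667; III: 3.5.
Overall E[X²] = 0.31·8.684 + 0.52·87.6667 + 0.17·3.5 = 48.8737.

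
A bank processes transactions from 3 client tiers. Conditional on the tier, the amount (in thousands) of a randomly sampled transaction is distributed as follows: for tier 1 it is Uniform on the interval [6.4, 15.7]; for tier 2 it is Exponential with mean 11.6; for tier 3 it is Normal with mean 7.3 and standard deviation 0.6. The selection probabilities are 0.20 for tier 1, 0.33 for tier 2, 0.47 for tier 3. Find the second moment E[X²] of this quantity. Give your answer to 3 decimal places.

For each component E[X²] = Var + (mean)², giving 1: 129.31; 2: 269.12; 3: 53.65.
Overall E[X²] = 0.2·129.31 + 0.33·269.12 + 0.47·53.65 = 139.887.

139.887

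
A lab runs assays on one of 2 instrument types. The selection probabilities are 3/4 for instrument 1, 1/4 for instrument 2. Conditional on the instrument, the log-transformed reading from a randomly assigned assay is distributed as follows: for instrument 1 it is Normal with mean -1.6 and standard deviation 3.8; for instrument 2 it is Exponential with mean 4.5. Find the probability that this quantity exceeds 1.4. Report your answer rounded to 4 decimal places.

Conditional on each instrument, P(X > 1.4): 1: 0.214918; 2: 0.732632.
By total probability, P(X > 1.4) = 0.75·0.214918 + 0.25·0.732632 = 0.344346.

0.3443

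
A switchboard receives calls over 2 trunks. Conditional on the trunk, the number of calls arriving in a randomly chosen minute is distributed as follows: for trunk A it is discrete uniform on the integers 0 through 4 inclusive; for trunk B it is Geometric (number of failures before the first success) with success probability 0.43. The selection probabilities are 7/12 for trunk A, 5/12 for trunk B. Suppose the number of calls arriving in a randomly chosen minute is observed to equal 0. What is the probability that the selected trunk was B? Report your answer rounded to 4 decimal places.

0.6056

Likelihoods P(X=0 | ·): A: 0.2; B: 0.43.
Posterior ∝ prior × likelihood. Numerator for B: 0.416667·0.43 = 0.179167.
Normalizing constant: 0.583333·0.2 + 0.416667·0.43 = 0.295833.
P(B | observation) = 0.179167 / 0.295833 = 0.605634.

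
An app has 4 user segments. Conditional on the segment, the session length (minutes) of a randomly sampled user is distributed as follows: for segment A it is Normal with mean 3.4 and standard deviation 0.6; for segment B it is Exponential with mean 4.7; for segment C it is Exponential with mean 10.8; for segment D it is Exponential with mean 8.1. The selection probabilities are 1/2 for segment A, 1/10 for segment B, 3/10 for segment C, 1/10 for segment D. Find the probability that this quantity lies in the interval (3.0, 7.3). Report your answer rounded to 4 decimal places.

0.5085

Conditional on each segment, P(3.0 < X < 7.3): A: 0.747507; B: 0.316619; C: 0.24878; D: 0.284411.
By total probability, P(3.0 < X < 7.3) = 0.5·0.747507 + 0.1·0.316619 + 0.3·0.24878 + 0.1·0.284411 = 0.508491.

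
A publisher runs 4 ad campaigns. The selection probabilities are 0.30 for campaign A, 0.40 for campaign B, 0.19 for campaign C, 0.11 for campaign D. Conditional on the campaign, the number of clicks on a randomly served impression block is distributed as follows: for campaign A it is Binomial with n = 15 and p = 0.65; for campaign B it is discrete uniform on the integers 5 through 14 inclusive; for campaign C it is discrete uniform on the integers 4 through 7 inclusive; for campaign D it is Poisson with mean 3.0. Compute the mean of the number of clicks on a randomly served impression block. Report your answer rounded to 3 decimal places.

8.100

Component means — A: 9.75; B: 9.5; C: 5.5; D: 3.
E[X] = 0.3·9.75 + 0.4·9.5 + 0.19·5.5 + 0.11·3 = 8.1.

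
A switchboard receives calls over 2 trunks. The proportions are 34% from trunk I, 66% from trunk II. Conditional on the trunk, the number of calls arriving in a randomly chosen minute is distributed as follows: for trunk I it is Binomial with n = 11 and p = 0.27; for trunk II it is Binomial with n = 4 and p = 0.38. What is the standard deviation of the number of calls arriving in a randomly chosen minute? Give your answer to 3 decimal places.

1.353

Per component, I: μ=2.97, E[X²]=10.989; II: μ=1.52, E[X²]=3.2528.
E[X] = 0.34·2.97 + 0.66·1.52 = 2.013.
E[X²] = 0.34·10.989 + 0.66·3.2528 = 5.88311.
Var(X) = E[X²] − (E[X])² = 5.88311 − 4.05217 = 1.83094.
SD(X) = √1.83094 = 1.35312.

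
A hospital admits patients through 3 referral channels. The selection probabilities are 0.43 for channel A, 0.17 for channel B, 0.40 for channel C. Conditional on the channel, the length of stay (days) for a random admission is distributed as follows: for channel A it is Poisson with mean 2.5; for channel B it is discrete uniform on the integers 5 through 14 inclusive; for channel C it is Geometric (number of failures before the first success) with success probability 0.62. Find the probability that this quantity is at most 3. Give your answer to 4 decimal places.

0.7174

Conditional on each channel, P(X ≤ 3): A: 0.757576; B: 0; C: 0.979149.
By total probability, P(X ≤ 3) = 0.43·0.757576 + 0.17·0 + 0.4·0.979149 = 0.717417.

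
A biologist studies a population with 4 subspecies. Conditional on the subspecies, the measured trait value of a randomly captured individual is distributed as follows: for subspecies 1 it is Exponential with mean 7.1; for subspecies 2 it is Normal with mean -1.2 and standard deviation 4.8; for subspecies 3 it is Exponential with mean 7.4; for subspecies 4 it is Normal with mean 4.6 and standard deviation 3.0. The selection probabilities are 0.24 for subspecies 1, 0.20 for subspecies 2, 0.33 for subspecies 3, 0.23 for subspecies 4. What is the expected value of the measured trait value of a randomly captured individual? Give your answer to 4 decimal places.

4.9640

Component means — 1: 7.1; 2: -1.2; 3: 7.4; 4: 4.6.
E[X] = 0.24·7.1 + 0.2·-1.2 + 0.33·7.4 + 0.23·4.6 = 4.964.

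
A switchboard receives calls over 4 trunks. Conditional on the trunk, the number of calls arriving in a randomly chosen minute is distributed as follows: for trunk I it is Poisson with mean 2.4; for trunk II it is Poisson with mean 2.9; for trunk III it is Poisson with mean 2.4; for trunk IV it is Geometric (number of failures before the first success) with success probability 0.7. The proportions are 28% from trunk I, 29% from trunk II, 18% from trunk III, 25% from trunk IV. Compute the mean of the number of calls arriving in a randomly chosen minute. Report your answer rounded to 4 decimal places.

2.0521

Component means — I: 2.4; II: 2.9; III: 2.4; IV: 0.428571.
E[X] = 0.28·2.4 + 0.29·2.9 + 0.18·2.4 + 0.25·0.428571 = 2.05214.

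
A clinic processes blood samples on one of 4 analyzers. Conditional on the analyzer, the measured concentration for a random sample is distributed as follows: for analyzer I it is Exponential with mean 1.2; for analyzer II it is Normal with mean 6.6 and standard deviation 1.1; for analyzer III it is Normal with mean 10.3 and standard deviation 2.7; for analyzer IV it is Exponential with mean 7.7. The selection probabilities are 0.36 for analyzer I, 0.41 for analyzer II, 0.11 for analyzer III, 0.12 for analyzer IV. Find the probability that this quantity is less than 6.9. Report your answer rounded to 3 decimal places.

Conditional on each analyzer, P(X < 6.9): I: 0.996817; II: 0.607469; III: 0.103968; IV: 0.591843.
By total probability, P(X < 6.9) = 0.36·0.996817 + 0.41·0.607469 + 0.11·0.103968 + 0.12·0.591843 = 0.690374.

0.690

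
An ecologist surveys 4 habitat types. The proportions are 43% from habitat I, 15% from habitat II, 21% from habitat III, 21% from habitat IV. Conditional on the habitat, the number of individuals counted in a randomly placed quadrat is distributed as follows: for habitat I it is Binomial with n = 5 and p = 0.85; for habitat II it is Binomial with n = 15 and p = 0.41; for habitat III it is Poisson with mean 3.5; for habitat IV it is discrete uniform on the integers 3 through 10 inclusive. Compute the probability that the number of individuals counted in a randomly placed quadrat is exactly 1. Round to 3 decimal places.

0.024

Conditional on each habitat, P(X = 1): I: 0.00215156; II: 0.00380893; III: 0.105691; IV: 0.
By total probability, P(X = 1) = 0.43·0.00215156 + 0.15·0.00380893 + 0.21·0.105691 + 0.21·0 = 0.0236916.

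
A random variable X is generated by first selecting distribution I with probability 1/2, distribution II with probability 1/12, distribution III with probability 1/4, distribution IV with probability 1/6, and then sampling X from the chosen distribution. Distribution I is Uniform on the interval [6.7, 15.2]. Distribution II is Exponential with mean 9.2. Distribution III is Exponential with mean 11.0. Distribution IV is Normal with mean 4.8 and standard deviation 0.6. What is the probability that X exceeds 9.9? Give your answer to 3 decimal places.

0.442

Conditional on each component, P(X > 9.9): I: 0.623529; II: 0.340927; III: 0.40657; IV: 0.
By total probability, P(X > 9.9) = 0.5·0.623529 + 0.0833333·0.340927 + 0.25·0.40657 + 0.166667·0 = 0.441818.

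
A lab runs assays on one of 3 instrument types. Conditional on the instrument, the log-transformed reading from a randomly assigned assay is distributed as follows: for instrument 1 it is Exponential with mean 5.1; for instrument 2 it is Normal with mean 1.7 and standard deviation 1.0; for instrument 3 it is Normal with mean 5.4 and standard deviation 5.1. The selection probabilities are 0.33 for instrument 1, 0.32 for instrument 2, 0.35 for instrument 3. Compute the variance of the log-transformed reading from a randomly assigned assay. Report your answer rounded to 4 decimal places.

20.7712

Per component, 1: μ=5.1, E[X²]=52.02; 2: μ=1.7, E[X²]=3.89; 3: μ=5.4, E[X²]=55.17.
E[X] = 0.33·5.1 + 0.32·1.7 + 0.35·5.4 = 4.117.
E[X²] = 0.33·52.02 + 0.32·3.89 + 0.35·55.17 = 37.7209.
Var(X) = E[X²] − (E[X])² = 37.7209 − 16.9497 = 20.7712.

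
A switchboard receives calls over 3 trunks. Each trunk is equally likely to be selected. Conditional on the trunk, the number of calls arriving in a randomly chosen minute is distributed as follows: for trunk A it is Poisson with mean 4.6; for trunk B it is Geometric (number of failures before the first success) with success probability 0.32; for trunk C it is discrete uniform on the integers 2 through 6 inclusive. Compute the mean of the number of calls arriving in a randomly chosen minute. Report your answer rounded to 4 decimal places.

3.5750

Component means — A: 4.6; B: 2.125; C: 4.
E[X] = 0.333333·4.6 + 0.333333·2.125 + 0.333333·4 = 3.575.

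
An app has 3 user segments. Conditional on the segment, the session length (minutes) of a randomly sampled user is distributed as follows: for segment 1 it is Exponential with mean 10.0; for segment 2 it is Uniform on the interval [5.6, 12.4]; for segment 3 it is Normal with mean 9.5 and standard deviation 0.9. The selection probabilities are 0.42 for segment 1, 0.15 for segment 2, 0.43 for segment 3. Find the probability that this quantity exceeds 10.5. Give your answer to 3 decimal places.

0.246

Conditional on each segment, P(X > 10.5): 1: 0.349938; 2: 0.279412; 3: 0.13326.
By total probability, P(X > 10.5) = 0.42·0.349938 + 0.15·0.279412 + 0.43·0.13326 = 0.246188.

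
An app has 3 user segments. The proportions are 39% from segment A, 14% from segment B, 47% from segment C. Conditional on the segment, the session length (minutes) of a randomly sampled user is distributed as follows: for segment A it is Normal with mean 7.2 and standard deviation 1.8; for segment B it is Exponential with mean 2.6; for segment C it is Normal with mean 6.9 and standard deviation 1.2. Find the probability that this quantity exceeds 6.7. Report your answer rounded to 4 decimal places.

Conditional on each segment, P(X > 6.7): A: 0.609409; B: 0.0760075; C: 0.566184.
By total probability, P(X > 6.7) = 0.39·0.609409 + 0.14·0.0760075 + 0.47·0.566184 = 0.514417.

0.5144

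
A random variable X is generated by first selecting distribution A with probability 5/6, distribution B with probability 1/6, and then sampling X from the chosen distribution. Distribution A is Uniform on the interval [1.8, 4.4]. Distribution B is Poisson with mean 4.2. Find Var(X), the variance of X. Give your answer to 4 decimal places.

1.3375

Per component, A: μ=3.1, E[X²]=10.1733; B: μ=4.2, E[X²]=21.84.
E[X] = 0.833333·3.1 + 0.166667·4.2 = 3.28333.
E[X²] = 0.833333·10.1733 + 0.166667·21.84 = 12.1178.
Var(X) = E[X²] − (E[X])² = 12.1178 − 10.7803 = 1.3375.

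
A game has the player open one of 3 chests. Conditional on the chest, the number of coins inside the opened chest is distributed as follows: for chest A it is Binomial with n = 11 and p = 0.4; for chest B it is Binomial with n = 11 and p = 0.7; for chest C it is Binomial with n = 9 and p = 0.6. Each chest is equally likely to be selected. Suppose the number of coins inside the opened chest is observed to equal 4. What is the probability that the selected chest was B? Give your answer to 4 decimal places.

Likelihoods P(X=4 | ·): A: 0.23649; B: 0.0173283; C: 0.167215.
Posterior ∝ prior × likelihood. Numerator for B: 0.333333·0.0173283 = 0.00577609.
Normalizing constant: 0.333333·0.23649 + 0.333333·0.0173283 + 0.333333·0.167215 = 0.140344.
P(B | observation) = 0.00577609 / 0.140344 = 0.0411565.

0.0412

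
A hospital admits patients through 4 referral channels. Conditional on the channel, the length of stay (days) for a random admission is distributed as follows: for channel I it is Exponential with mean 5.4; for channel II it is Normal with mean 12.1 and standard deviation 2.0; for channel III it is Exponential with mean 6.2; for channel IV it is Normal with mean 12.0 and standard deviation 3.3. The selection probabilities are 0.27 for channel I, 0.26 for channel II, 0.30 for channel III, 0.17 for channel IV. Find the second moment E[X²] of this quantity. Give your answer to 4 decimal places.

For each component E[X²] = Var + (mean)², giving I: 58.32; II: 150.41; III: 76.88; IV: 154.89.
Overall E[X²] = 0.27·58.32 + 0.26·150.41 + 0.3·76.88 + 0.17·154.89 = 104.248.

104.2483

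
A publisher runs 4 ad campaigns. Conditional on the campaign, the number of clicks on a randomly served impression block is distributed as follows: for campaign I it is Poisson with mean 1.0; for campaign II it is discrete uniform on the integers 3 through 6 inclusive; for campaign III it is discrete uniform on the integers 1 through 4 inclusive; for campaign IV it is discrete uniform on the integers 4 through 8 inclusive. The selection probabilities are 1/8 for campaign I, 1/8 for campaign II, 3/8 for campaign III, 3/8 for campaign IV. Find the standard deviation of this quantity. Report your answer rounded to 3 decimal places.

2.233

Per component, I: μ=1, E[X²]=2; II: μ=4.5, E[X²]=21.5; III: μ=2.5, E[X²]=7.5; IV: μ=6, E[X²]=38.
E[X] = 0.125·1 + 0.125·4.5 + 0.375·2.5 + 0.375·6 = 3.875.
E[X²] = 0.125·2 + 0.125·21.5 + 0.375·7.5 + 0.375·38 = 20.
Var(X) = E[X²] − (E[X])² = 20 − 15.0156 = 4.98438.
SD(X) = √4.98438 = 2.23257.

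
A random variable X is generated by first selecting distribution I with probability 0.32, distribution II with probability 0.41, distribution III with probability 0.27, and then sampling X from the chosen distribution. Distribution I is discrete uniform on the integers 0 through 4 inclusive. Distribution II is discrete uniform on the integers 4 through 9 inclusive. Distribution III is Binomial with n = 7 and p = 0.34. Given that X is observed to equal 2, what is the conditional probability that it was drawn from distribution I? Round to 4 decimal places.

0.4381

Likelihoods P(X=2 | ·): I: 0.2; II: 0; III: 0.304016.
Posterior ∝ prior × likelihood. Numerator for I: 0.32·0.2 = 0.064.
Normalizing constant: 0.32·0.2 + 0.41·0 + 0.27·0.304016 = 0.146084.
P(I | observation) = 0.064 / 0.146084 = 0.438103.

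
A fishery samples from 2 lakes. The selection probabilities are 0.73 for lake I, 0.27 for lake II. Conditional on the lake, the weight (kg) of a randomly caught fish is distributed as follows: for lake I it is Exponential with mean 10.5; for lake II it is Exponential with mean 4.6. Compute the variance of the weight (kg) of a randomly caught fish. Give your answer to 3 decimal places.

Per component, I: μ=10.5, E[X²]=220.5; II: μ=4.6, E[X²]=42.32.
E[X] = 0.73·10.5 + 0.27·4.6 = 8.907.
E[X²] = 0.73·220.5 + 0.27·42.32 = 172.391.
Var(X) = E[X²] − (E[X])² = 172.391 − 79.3346 = 93.0568.

93.057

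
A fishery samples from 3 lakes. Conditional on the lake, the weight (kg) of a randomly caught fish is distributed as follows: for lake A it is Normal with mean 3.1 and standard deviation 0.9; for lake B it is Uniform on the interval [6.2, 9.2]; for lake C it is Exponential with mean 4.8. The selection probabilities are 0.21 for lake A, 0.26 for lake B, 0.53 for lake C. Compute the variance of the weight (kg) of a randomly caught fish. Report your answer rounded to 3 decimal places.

15.212

Per component, A: μ=3.1, E[X²]=10.42; B: μ=7.7, E[X²]=60.04; C: μ=4.8, E[X²]=46.08.
E[X] = 0.21·3.1 + 0.26·7.7 + 0.53·4.8 = 5.197.
E[X²] = 0.21·10.42 + 0.26·60.04 + 0.53·46.08 = 42.221.
Var(X) = E[X²] − (E[X])² = 42.221 − 27.0088 = 15.2122.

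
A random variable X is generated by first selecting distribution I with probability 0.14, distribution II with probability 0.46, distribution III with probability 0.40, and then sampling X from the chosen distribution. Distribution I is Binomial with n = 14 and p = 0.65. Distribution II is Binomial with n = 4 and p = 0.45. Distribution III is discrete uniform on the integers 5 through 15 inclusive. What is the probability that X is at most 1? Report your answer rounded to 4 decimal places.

Conditional on each component, P(X ≤ 1): I: 1.11768e-05; II: 0.390981; III: 0.
By total probability, P(X ≤ 1) = 0.14·1.11768e-05 + 0.46·0.390981 + 0.4·0 = 0.179853.

0.1799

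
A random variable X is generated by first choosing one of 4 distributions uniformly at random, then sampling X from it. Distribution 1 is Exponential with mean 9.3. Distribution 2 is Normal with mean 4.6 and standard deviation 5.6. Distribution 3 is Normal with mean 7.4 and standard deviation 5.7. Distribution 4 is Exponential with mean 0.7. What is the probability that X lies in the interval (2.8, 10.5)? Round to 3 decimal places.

Conditional on each component, P(2.8 < X < 10.5): 1: 0.416676; 2: 0.480018; 3: 0.496903; 4: 0.0183153.
By total probability, P(2.8 < X < 10.5) = 0.25·0.416676 + 0.25·0.480018 + 0.25·0.496903 + 0.25·0.0183153 = 0.352978.

0.353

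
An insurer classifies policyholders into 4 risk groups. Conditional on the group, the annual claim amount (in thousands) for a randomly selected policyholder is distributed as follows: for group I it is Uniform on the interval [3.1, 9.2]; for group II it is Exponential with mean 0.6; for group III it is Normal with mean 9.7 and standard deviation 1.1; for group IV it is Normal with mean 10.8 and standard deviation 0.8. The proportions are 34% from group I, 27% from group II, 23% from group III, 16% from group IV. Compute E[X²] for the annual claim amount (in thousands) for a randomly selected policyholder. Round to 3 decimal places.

54.792

For each component E[X²] = Var + (mean)², giving I: 40.9233; II: 0.72; III: 95.3; IV: 117.28.
Overall E[X²] = 0.34·40.9233 + 0.27·0.72 + 0.23·95.3 + 0.16·117.28 = 54.7921.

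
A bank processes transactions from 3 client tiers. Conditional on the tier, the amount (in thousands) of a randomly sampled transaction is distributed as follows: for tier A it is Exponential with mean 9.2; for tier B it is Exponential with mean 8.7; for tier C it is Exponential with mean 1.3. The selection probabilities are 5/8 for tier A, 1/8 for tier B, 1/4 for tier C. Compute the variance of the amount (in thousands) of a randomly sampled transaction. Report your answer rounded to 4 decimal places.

74.2661

Per component, A: μ=9.2, E[X²]=169.28; B: μ=8.7, E[X²]=151.38; C: μ=1.3, E[X²]=3.38.
E[X] = 0.625·9.2 + 0.125·8.7 + 0.25·1.3 = 7.1625.
E[X²] = 0.625·169.28 + 0.125·151.38 + 0.25·3.38 = 125.567.
Var(X) = E[X²] − (E[X])² = 125.567 − 51.3014 = 74.2661.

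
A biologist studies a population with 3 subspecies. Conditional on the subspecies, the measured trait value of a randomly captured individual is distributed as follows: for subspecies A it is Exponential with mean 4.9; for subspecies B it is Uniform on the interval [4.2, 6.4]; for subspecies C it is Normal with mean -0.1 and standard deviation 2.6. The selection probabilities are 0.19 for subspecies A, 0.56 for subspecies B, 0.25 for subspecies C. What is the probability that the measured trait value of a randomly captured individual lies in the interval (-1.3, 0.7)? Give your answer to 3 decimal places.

Conditional on each subspecies, P(-1.3 < X < 0.7): A: 0.133122; B: 0; C: 0.298636.
By total probability, P(-1.3 < X < 0.7) = 0.19·0.133122 + 0.56·0 + 0.25·0.298636 = 0.0999521.

0.100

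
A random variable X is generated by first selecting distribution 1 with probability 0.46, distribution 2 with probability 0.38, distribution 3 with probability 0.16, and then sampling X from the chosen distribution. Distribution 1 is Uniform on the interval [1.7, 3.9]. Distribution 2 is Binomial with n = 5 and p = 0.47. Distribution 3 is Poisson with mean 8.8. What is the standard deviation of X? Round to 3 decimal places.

Per component, 1: μ=2.8, E[X²]=8.24333; 2: μ=2.35, E[X²]=6.768; 3: μ=8.8, E[X²]=86.24.
E[X] = 0.46·2.8 + 0.38·2.35 + 0.16·8.8 = 3.589.
E[X²] = 0.46·8.24333 + 0.38·6.768 + 0.16·86.24 = 20.1622.
Var(X) = E[X²] − (E[X])² = 20.1622 − 12.8809 = 7.28125.
SD(X) = √7.28125 = 2.69838.

2.698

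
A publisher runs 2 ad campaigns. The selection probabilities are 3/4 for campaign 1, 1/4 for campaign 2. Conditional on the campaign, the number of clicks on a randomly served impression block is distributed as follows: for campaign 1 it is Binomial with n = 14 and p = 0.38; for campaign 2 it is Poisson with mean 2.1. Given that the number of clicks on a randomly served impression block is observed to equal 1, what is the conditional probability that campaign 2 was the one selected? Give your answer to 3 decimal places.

0.890

Likelihoods P(X=1 | ·): 1: 0.0106415; 2: 0.257158.
Posterior ∝ prior × likelihood. Numerator for 2: 0.25·0.257158 = 0.0642896.
Normalizing constant: 0.75·0.0106415 + 0.25·0.257158 = 0.0722708.
P(2 | observation) = 0.0642896 / 0.0722708 = 0.889566.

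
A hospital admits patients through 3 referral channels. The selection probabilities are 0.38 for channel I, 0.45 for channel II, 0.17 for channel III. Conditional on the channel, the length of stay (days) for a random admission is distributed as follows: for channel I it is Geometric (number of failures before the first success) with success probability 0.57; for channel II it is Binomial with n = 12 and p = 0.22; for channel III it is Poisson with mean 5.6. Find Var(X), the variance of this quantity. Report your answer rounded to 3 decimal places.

5.177

Per component, I: μ=0.754386, E[X²]=1.89258; II: μ=2.64, E[X²]=9.0288; III: μ=5.6, E[X²]=36.96.
E[X] = 0.38·0.754386 + 0.45·2.64 + 0.17·5.6 = 2.42667.
E[X²] = 0.38·1.89258 + 0.45·9.0288 + 0.17·36.96 = 11.0653.
Var(X) = E[X²] − (E[X])² = 11.0653 − 5.88871 = 5.17663.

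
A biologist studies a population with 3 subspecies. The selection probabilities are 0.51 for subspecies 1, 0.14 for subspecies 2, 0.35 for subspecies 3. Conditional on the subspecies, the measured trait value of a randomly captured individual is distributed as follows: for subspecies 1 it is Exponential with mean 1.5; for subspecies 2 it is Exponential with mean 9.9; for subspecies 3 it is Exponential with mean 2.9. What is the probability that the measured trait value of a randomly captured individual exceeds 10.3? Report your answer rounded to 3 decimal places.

Conditional on each subspecies, P(X > 10.3): 1: 0.00104194; 2: 0.353312; 3: 0.0286752.
By total probability, P(X > 10.3) = 0.51·0.00104194 + 0.14·0.353312 + 0.35·0.0286752 = 0.0600314.

0.060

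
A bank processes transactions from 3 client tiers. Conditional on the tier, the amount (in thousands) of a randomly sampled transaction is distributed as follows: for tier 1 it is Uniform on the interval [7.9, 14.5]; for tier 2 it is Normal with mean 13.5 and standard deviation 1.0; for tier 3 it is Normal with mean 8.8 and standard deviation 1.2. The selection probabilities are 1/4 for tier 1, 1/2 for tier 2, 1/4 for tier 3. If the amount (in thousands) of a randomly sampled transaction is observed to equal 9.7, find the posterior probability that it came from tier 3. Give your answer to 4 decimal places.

Likelihoods f(9.7 | ·): 1: 0.151515; 2: 0.000291947; 3: 0.250948.
Posterior ∝ prior × likelihood. Numerator for 3: 0.25·0.250948 = 0.062737.
Normalizing constant: 0.25·0.151515 + 0.5·0.000291947 + 0.25·0.250948 = 0.100762.
P(3 | observation) = 0.062737 / 0.100762 = 0.622627.

0.6226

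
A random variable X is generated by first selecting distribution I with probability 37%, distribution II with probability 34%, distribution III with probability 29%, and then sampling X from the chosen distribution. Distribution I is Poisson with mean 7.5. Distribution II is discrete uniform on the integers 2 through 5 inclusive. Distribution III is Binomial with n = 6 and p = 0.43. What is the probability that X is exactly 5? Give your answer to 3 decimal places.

Conditional on each component, P(X = 5): I: 0.109375; II: 0.25; III: 0.0502769.
By total probability, P(X = 5) = 0.37·0.109375 + 0.34·0.25 + 0.29·0.0502769 = 0.140049.

0.140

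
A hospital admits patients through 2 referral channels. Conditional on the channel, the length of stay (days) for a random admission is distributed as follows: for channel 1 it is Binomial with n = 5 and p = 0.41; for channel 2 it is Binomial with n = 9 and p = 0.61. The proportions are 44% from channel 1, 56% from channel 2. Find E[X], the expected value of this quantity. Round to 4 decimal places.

Component means — 1: 2.05; 2: 5.49.
E[X] = 0.44·2.05 + 0.56·5.49 = 3.9764.

3.9764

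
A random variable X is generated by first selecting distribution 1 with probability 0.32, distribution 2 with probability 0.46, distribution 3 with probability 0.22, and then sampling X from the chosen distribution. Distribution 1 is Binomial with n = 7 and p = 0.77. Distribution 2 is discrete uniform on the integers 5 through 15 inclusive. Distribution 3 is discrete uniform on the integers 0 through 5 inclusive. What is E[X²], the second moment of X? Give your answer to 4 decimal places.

For each component E[X²] = Var + (mean)², giving 1: 30.2918; 2: 110; 3: 9.16667.
Overall E[X²] = 0.32·30.2918 + 0.46·110 + 0.22·9.16667 = 62.31.

62.3100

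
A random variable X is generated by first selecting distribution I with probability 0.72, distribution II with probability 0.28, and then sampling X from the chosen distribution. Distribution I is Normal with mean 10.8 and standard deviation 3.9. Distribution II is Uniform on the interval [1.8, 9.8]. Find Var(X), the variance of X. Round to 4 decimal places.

Per component, I: μ=10.8, E[X²]=131.85; II: μ=5.8, E[X²]=38.9733.
E[X] = 0.72·10.8 + 0.28·5.8 = 9.4.
E[X²] = 0.72·131.85 + 0.28·38.9733 = 105.845.
Var(X) = E[X²] − (E[X])² = 105.845 − 88.36 = 17.4845.

17.4845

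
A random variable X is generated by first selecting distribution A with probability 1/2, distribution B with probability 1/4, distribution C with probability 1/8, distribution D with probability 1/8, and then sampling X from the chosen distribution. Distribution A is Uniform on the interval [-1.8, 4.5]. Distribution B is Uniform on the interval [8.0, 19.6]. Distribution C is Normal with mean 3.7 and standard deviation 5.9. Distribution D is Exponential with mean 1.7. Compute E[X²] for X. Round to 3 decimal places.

For each component E[X²] = Var + (mean)², giving A: 5.13; B: 201.653; C: 48.5; D: 5.78.
Overall E[X²] = 0.5·5.13 + 0.25·201.653 + 0.125·48.5 + 0.125·5.78 = 59.7633.

59.763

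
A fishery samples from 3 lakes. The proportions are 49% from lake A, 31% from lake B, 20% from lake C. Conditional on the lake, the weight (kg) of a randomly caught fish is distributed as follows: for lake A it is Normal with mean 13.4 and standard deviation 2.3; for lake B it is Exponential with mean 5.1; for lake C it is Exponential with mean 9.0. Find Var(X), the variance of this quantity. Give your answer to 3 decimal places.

Per component, A: μ=13.4, E[X²]=184.85; B: μ=5.1, E[X²]=52.02; C: μ=9, E[X²]=162.
E[X] = 0.49·13.4 + 0.31·5.1 + 0.2·9 = 9.947.
E[X²] = 0.49·184.85 + 0.31·52.02 + 0.2·162 = 139.103.
Var(X) = E[X²] − (E[X])² = 139.103 − 98.9428 = 40.1599.

40.160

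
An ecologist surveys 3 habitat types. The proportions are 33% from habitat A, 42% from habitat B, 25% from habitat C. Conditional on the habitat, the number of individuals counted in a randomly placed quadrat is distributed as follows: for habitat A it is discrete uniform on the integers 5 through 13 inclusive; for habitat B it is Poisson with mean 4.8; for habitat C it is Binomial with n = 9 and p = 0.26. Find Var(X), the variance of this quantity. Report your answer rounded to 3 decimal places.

Per component, A: μ=9, E[X²]=87.6667; B: μ=4.8, E[X²]=27.84; C: μ=2.34, E[X²]=7.2072.
E[X] = 0.33·9 + 0.42·4.8 + 0.25·2.34 = 5.571.
E[X²] = 0.33·87.6667 + 0.42·27.84 + 0.25·7.2072 = 42.4246.
Var(X) = E[X²] − (E[X])² = 42.4246 − 31.036 = 11.3886.

11.389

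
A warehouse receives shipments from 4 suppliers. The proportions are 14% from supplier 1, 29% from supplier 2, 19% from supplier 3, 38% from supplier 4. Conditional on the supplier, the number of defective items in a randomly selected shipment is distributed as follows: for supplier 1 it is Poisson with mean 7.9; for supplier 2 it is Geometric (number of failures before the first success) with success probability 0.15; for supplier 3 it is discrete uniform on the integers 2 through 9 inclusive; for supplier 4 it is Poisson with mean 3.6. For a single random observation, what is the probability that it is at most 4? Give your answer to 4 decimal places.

0.5158

Conditional on each supplier, P(X ≤ 4): 1: 0.105503; 2: 0.556295; 3: 0.375; 4: 0.706438.
By total probability, P(X ≤ 4) = 0.14·0.105503 + 0.29·0.556295 + 0.19·0.375 + 0.38·0.706438 = 0.515792.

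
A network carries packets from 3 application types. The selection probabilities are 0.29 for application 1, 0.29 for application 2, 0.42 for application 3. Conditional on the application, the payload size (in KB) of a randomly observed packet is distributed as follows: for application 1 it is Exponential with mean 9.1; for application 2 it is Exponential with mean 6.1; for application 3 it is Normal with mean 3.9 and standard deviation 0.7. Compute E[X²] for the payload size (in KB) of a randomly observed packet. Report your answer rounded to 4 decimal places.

76.2056

For each component E[X²] = Var + (mean)², giving 1: 165.62; 2: 74.42; 3: 15.7.
Overall E[X²] = 0.29·165.62 + 0.29·74.42 + 0.42·15.7 = 76.2056.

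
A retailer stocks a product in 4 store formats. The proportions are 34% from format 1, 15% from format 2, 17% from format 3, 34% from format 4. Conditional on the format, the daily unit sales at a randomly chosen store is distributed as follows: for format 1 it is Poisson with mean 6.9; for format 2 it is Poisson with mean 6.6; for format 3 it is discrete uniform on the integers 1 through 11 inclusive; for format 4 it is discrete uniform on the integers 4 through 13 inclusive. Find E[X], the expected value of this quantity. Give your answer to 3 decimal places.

Component means — 1: 6.9; 2: 6.6; 3: 6; 4: 8.5.
E[X] = 0.34·6.9 + 0.15·6.6 + 0.17·6 + 0.34·8.5 = 7.246.

7.246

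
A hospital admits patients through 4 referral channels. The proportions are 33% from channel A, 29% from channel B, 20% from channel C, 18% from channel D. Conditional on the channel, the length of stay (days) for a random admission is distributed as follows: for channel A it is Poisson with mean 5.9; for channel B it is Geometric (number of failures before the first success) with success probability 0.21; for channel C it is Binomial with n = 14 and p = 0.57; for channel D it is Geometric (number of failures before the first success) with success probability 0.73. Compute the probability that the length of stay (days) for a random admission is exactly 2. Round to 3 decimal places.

Conditional on each channel, P(X = 2): A: 0.04768; B: 0.131061; C: 0.00118144; D: 0.053217.
By total probability, P(X = 2) = 0.33·0.04768 + 0.29·0.131061 + 0.2·0.00118144 + 0.18·0.053217 = 0.0635575.

0.064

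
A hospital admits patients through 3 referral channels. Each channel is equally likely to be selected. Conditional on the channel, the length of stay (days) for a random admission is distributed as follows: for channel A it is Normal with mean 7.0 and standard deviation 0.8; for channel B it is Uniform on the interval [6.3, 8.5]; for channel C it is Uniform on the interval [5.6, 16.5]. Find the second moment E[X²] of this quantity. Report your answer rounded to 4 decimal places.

78.9356

For each component E[X²] = Var + (mean)², giving A: 49.64; B: 55.1633; C: 132.003.
Overall E[X²] = 0.333333·49.64 + 0.333333·55.1633 + 0.333333·132.003 = 78.9356.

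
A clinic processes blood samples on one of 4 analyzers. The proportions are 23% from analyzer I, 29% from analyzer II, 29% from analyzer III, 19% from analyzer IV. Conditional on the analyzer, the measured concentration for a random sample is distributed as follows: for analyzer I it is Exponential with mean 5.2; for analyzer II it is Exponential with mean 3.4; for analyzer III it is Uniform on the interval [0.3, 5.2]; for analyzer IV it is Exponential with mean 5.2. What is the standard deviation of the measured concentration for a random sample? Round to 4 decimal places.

4.0559

Per component, I: μ=5.2, E[X²]=54.08; II: μ=3.4, E[X²]=23.12; III: μ=2.75, E[X²]=9.56333; IV: μ=5.2, E[X²]=54.08.
E[X] = 0.23·5.2 + 0.29·3.4 + 0.29·2.75 + 0.19·5.2 = 3.9675.
E[X²] = 0.23·54.08 + 0.29·23.12 + 0.29·9.56333 + 0.19·54.08 = 32.1918.
Var(X) = E[X²] − (E[X])² = 32.1918 − 15.7411 = 16.4507.
SD(X) = √16.4507 = 4.05595.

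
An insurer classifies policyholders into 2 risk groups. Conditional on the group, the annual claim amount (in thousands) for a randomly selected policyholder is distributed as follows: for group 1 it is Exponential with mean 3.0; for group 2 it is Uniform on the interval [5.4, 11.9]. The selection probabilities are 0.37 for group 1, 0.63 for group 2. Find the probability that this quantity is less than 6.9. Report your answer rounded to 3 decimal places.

0.478

Conditional on each group, P(X < 6.9): 1: 0.899741; 2: 0.230769.
By total probability, P(X < 6.9) = 0.37·0.899741 + 0.63·0.230769 = 0.478289.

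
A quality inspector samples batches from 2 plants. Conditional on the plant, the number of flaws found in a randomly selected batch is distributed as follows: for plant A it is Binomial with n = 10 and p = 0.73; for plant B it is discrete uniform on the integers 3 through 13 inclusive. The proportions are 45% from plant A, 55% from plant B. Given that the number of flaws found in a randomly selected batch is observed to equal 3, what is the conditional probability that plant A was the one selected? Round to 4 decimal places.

0.0421

Likelihoods P(X=3 | ·): A: 0.00488311; B: 0.0909091.
Posterior ∝ prior × likelihood. Numerator for A: 0.45·0.00488311 = 0.0021974.
Normalizing constant: 0.45·0.00488311 + 0.55·0.0909091 = 0.0521974.
P(A | observation) = 0.0021974 / 0.0521974 = 0.0420978.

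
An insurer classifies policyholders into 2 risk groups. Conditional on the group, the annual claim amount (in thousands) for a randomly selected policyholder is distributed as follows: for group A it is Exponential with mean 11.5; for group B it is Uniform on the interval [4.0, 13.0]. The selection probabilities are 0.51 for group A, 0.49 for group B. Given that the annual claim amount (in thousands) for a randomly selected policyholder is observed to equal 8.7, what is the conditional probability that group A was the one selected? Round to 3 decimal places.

0.277

Likelihoods f(8.7 | ·): A: 0.0408083; B: 0.111111.
Posterior ∝ prior × likelihood. Numerator for A: 0.51·0.0408083 = 0.0208123.
Normalizing constant: 0.51·0.0408083 + 0.49·0.111111 = 0.0752567.
P(A | observation) = 0.0208123 / 0.0752567 = 0.27655.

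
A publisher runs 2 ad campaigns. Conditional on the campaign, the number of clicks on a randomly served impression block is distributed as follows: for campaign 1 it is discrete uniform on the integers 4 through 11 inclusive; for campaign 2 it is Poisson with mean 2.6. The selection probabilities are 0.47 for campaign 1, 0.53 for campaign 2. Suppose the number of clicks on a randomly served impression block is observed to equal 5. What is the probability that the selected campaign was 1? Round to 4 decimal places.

0.6012

Likelihoods P(X=5 | ·): 1: 0.125; 2: 0.0735394.
Posterior ∝ prior × likelihood. Numerator for 1: 0.47·0.125 = 0.05875.
Normalizing constant: 0.47·0.125 + 0.53·0.0735394 = 0.0977259.
P(1 | observation) = 0.05875 / 0.0977259 = 0.601171.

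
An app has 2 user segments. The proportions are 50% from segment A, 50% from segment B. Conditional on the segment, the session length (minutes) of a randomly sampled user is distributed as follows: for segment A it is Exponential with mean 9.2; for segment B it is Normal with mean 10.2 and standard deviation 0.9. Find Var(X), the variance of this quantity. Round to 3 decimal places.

Per component, A: μ=9.2, E[X²]=169.28; B: μ=10.2, E[X²]=104.85.
E[X] = 0.5·9.2 + 0.5·10.2 = 9.7.
E[X²] = 0.5·169.28 + 0.5·104.85 = 137.065.
Var(X) = E[X²] − (E[X])² = 137.065 − 94.09 = 42.975.

42.975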